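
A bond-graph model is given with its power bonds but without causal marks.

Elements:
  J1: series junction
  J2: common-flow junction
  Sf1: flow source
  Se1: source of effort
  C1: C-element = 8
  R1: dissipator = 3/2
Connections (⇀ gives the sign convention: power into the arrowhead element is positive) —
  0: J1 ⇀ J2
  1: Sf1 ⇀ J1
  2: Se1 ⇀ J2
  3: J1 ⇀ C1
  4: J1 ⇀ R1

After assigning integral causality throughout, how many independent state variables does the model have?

1  (C1 all integral)

b1 stroke→Sf1  (Sf1: flow source, stroke at near end)
b2 stroke→J2  (source Se1 imposes e)
b0 stroke→J1  (J1 flow already set via bond 1)
b3 stroke→J1  (J1 flow already set via bond 1)
b4 stroke→J1  (J1 flow already set via bond 1)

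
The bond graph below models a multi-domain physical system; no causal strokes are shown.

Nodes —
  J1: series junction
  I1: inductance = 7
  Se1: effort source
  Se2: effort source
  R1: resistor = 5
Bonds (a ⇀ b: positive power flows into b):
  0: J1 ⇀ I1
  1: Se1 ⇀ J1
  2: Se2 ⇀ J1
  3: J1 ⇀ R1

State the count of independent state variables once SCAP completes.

1  (I1 all integral)

b1 stroke at J1  (Se1 fixes effort; stroke away)
b2 stroke at J1  (source Se2 imposes e)
b0 stroke at I1  (prefer integral on I1)
b3 stroke at J1  (J1: bond 0 brought flow, rest push out)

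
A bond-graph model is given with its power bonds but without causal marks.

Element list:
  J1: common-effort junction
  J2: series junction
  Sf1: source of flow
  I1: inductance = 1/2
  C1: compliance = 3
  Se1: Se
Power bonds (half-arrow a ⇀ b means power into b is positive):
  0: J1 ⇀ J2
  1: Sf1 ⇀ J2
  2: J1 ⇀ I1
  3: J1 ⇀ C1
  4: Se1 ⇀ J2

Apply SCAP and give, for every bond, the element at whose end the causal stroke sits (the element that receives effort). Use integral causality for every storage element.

b1 stroke→Sf1  (source Sf1 imposes f)
b4 stroke→J2  (Se1: effort source, stroke at far end)
b0 stroke→J2  (common-f at J2 fixed by 1)
b2 stroke→I1  (prefer integral on I1)
b3 stroke→J1  (only one effort-in slot at J1)

bond 0 →J2
bond 1 →Sf1
bond 2 →I1
bond 3 →J1
bond 4 →J2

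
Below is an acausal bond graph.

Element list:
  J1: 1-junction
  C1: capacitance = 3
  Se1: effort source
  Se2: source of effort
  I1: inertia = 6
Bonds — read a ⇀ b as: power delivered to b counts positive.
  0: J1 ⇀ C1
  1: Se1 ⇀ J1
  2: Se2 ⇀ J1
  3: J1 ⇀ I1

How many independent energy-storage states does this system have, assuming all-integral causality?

2  (C1, I1 all integral)

#1 →J1  (source Se1 imposes e)
#2 →J1  (source Se2 imposes e)
#0 →J1  (C1 outputs effort q/C1)
#3 →I1  (J1: last free bond brings flow in)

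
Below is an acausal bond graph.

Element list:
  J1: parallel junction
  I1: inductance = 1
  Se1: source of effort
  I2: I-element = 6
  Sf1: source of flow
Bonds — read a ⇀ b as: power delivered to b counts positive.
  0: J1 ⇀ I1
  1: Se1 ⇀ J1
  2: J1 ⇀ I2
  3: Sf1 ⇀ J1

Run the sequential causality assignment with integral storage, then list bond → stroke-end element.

#1 stroke at J1  (Se1 (Se) sets effort on bond)
#3 stroke at Sf1  (Sf1 fixes flow; stroke at Sf1)
#0 stroke at I1  (J1 effort already set via bond 1)
#2 stroke at I2  (0-jn J1 has e-setter on 1)

b0 stroke→I1
b1 stroke→J1
b2 stroke→I2
b3 stroke→Sf1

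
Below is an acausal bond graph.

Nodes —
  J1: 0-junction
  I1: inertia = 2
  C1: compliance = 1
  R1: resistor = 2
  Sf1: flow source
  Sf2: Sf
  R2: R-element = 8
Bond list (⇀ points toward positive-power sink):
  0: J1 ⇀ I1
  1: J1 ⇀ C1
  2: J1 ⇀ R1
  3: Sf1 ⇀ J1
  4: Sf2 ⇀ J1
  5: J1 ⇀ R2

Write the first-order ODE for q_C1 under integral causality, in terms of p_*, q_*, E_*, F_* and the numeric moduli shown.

#3 →Sf1  (source Sf1 imposes f)
#4 →Sf2  (Sf2 (Sf) sets flow on bond)
#0 →I1  (I1 integral (f out))
#1 →J1  (prefer integral on C1)
#2 →R1  (common-e at J1 fixed by 1)
#5 →R2  (J1: bond 1 brought effort, rest push out)

dq_C1/dt = F_Sf1 + F_Sf2 - p_I1/2 - 5*q_C1/8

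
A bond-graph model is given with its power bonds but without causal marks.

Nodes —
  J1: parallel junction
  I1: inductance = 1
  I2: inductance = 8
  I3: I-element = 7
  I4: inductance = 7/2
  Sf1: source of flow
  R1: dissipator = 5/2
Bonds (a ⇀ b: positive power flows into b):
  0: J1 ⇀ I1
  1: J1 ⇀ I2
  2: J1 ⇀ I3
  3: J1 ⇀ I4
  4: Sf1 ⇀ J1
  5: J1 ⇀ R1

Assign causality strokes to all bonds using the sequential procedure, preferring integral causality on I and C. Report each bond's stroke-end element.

#0 →I1
#1 →I2
#2 →I3
#3 →I4
#4 →Sf1
#5 →J1

b4 |Sf1  (Sf1 fixes flow; stroke at Sf1)
b0 |I1  (I1: I, integral causality)
b1 |I2  (prefer integral on I2)
b2 |I3  (prefer integral on I3)
b3 |I4  (I4 integral (f out))
b5 |J1  (only one effort-in slot at J1)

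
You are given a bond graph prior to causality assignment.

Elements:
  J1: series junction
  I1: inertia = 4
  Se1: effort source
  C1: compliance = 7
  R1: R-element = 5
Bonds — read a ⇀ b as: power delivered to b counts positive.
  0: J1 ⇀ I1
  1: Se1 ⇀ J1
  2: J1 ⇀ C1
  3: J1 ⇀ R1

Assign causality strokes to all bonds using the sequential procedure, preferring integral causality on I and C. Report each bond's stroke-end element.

#1 |J1  (Se1 fixes effort; stroke away)
#0 |I1  (I1 integral (f out))
#2 |J1  (J1: bond 0 brought flow, rest push out)
#3 |J1  (J1: bond 0 brought flow, rest push out)

b0 stroke→I1
b1 stroke→J1
b2 stroke→J1
b3 stroke→J1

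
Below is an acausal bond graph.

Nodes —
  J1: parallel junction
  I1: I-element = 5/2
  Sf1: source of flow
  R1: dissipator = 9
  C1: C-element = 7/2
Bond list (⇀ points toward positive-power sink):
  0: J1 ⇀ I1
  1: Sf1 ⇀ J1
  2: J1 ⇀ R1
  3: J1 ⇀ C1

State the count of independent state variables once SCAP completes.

bond 1 →Sf1  (source Sf1 imposes f)
bond 0 →I1  (I1 outputs flow p/I1)
bond 3 →J1  (C1: C, integral causality)
bond 2 →R1  (common-e at J1 fixed by 3)

2  (C1, I1 all integral)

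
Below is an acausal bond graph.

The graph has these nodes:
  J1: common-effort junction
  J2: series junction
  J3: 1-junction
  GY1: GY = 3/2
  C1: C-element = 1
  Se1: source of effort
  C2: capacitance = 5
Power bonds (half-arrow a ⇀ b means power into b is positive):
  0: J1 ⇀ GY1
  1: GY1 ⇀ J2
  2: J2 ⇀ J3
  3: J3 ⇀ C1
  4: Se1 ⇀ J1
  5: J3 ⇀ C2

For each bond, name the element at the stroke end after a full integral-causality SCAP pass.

bond 4 stroke at J1  (Se1 (Se) sets effort on bond)
bond 0 stroke at GY1  (J1 effort already set via bond 4)
bond 1 stroke at GY1  (GY GY1: same side as bond 0)
bond 2 stroke at J2  (J2 flow already set via bond 1)
bond 3 stroke at J3  (common-f at J3 fixed by 2)
bond 5 stroke at J3  (J3 flow already set via bond 2)

#0 →GY1
#1 →GY1
#2 →J2
#3 →J3
#4 →J1
#5 →J3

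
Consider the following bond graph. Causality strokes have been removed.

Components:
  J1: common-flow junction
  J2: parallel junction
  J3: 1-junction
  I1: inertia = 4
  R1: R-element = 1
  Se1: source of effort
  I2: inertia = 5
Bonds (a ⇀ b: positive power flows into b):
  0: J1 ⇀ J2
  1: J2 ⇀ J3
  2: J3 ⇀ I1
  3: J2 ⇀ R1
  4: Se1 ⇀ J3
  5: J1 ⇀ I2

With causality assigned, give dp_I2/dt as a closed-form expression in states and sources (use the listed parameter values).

dp_I2/dt = p_I1/4 - p_I2/5

β4 stroke→J3  (Se1 (Se) sets effort on bond)
β2 stroke→I1  (I1 integral (f out))
β1 stroke→J3  (common-f at J3 fixed by 2)
β5 stroke→I2  (I2: I, integral causality)
β0 stroke→J1  (J1: bond 5 brought flow, rest push out)
β3 stroke→J2  (only one effort-in slot at J2)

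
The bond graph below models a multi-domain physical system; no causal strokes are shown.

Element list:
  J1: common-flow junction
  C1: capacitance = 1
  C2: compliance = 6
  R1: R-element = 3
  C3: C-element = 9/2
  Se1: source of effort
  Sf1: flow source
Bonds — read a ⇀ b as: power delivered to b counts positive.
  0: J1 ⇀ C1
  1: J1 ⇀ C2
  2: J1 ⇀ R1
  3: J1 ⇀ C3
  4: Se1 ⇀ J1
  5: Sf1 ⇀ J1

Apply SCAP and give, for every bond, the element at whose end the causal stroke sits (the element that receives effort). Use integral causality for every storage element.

bond 4 stroke→J1  (Se1 fixes effort; stroke away)
bond 5 stroke→Sf1  (Sf1 fixes flow; stroke at Sf1)
bond 0 stroke→J1  (1-jn J1 has f-setter on 5)
bond 1 stroke→J1  (J1 flow already set via bond 5)
bond 2 stroke→J1  (common-f at J1 fixed by 5)
bond 3 stroke→J1  (J1: bond 5 brought flow, rest push out)

β0 |J1
β1 |J1
β2 |J1
β3 |J1
β4 |J1
β5 |Sf1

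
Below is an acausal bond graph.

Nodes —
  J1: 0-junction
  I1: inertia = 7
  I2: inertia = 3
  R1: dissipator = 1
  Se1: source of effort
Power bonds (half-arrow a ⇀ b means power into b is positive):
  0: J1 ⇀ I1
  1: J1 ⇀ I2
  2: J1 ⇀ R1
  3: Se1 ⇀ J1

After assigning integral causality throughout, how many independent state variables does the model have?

bond 3 |J1  (Se1 fixes effort; stroke away)
bond 0 |I1  (J1: bond 3 brought effort, rest push out)
bond 1 |I2  (common-e at J1 fixed by 3)
bond 2 |R1  (J1: bond 3 brought effort, rest push out)

2  (I1, I2 all integral)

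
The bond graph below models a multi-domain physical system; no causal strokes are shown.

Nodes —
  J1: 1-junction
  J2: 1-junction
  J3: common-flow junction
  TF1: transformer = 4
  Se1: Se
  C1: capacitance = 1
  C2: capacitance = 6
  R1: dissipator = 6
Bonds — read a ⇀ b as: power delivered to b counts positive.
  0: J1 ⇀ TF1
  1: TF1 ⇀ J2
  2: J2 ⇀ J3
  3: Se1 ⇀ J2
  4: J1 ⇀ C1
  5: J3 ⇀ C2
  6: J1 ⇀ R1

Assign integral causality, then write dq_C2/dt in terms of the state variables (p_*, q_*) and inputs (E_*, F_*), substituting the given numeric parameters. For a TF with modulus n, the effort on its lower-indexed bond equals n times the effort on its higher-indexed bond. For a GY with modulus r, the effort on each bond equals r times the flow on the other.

b3 →J2  (Se1: effort source, stroke at far end)
b4 →J1  (prefer integral on C1)
b5 →J3  (C2: C, integral causality)
b2 →J2  (only one flow-in slot at J3)
b1 →TF1  (J2: last free bond brings flow in)
b0 →J1  (through TF1, causality passes straight; one stroke at TF1)
b6 →R1  (closing 1-jn rule on J1)

dq_C2/dt = 8*E_Se1/3 - 2*q_C1/3 - 4*q_C2/9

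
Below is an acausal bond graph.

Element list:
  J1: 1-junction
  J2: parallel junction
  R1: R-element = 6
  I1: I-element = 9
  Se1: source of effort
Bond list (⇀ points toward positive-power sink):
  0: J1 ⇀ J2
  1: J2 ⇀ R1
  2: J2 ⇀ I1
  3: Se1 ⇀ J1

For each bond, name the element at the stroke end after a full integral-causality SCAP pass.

bond 0 stroke→J2
bond 1 stroke→R1
bond 2 stroke→I1
bond 3 stroke→J1

bond 3 stroke at J1  (Se1 (Se) sets effort on bond)
bond 0 stroke at J2  (J1: last free bond brings flow in)
bond 1 stroke at R1  (common-e at J2 fixed by 0)
bond 2 stroke at I1  (common-e at J2 fixed by 0)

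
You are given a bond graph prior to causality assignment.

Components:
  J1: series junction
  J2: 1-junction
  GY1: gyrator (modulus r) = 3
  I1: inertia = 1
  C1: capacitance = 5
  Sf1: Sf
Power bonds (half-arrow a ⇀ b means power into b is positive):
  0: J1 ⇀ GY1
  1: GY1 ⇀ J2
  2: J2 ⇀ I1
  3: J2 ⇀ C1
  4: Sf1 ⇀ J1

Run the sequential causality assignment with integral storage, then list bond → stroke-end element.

b4 stroke at Sf1  (source Sf1 imposes f)
b0 stroke at J1  (J1 flow already set via bond 4)
b1 stroke at J2  (GY1: gyrator matches bond 0)
b2 stroke at I1  (I1 integral (f out))
b3 stroke at J2  (1-jn J2 has f-setter on 2)

bond 0 stroke at J1
bond 1 stroke at J2
bond 2 stroke at I1
bond 3 stroke at J2
bond 4 stroke at Sf1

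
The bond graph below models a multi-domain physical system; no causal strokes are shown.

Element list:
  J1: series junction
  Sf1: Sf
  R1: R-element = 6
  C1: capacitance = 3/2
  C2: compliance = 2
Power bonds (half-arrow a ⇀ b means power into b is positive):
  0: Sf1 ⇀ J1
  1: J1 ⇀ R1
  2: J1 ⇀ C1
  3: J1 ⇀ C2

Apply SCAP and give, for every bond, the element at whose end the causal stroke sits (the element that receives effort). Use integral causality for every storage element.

bond 0 stroke→Sf1
bond 1 stroke→J1
bond 2 stroke→J1
bond 3 stroke→J1

b0 →Sf1  (Sf1 fixes flow; stroke at Sf1)
b1 →J1  (J1 flow already set via bond 0)
b2 →J1  (common-f at J1 fixed by 0)
b3 →J1  (J1: bond 0 brought flow, rest push out)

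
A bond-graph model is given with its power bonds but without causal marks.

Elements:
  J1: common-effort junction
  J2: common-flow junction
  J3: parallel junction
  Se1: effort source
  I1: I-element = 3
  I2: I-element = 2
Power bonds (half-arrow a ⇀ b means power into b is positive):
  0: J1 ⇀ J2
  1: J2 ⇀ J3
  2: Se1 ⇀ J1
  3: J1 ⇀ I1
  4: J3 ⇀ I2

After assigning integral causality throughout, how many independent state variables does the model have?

#2 stroke→J1  (Se1 fixes effort; stroke away)
#0 stroke→J2  (common-e at J1 fixed by 2)
#3 stroke→I1  (common-e at J1 fixed by 2)
#1 stroke→J3  (only one flow-in slot at J2)
#4 stroke→I2  (J3 effort already set via bond 1)

2  (I1, I2 all integral)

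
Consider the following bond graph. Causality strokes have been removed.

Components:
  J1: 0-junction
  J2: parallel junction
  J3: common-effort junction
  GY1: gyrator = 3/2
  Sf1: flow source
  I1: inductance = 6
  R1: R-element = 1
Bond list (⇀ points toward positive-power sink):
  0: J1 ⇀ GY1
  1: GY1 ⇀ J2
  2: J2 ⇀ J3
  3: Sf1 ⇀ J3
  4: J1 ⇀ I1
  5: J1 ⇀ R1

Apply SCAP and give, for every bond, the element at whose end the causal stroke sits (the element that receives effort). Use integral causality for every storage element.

β3 stroke→Sf1  (Sf1: flow source, stroke at near end)
β2 stroke→J3  (only one effort-in slot at J3)
β1 stroke→J2  (closing 0-jn rule on J2)
β0 stroke→J1  (GY1 both-in/both-out from 1)
β4 stroke→I1  (J1: bond 0 brought effort, rest push out)
β5 stroke→R1  (J1: bond 0 brought effort, rest push out)

β0 stroke at J1
β1 stroke at J2
β2 stroke at J3
β3 stroke at Sf1
β4 stroke at I1
β5 stroke at R1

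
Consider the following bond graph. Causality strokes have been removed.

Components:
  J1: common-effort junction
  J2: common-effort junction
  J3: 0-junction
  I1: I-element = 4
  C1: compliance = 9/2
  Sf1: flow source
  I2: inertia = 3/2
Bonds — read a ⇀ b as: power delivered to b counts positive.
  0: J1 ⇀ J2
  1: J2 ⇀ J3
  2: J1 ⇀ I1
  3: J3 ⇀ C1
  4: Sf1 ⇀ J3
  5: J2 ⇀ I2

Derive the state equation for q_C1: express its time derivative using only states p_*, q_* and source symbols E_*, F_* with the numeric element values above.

dq_C1/dt = F_Sf1 - p_I1/4 - 2*p_I2/3

β4 stroke→Sf1  (source Sf1 imposes f)
β2 stroke→I1  (I1: I, integral causality)
β0 stroke→J1  (only one effort-in slot at J1)
β3 stroke→J3  (prefer integral on C1)
β1 stroke→J2  (common-e at J3 fixed by 3)
β5 stroke→I2  (J2: bond 1 brought effort, rest push out)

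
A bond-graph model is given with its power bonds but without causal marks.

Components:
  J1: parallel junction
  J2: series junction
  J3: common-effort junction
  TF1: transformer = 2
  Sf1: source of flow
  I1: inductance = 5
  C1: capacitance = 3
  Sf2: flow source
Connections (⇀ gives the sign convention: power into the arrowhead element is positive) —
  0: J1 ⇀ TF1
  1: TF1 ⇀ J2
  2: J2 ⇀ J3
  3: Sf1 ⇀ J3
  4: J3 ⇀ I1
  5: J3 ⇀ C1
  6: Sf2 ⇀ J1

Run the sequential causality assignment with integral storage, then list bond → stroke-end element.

β0 |J1
β1 |TF1
β2 |J2
β3 |Sf1
β4 |I1
β5 |J3
β6 |Sf2

#3 |Sf1  (Sf1 fixes flow; stroke at Sf1)
#6 |Sf2  (Sf2 fixes flow; stroke at Sf2)
#0 |J1  (only one effort-in slot at J1)
#1 |TF1  (through TF1, causality passes straight; one stroke at TF1)
#2 |J2  (J2: bond 1 brought flow, rest push out)
#4 |I1  (I1 integral (f out))
#5 |J3  (only one effort-in slot at J3)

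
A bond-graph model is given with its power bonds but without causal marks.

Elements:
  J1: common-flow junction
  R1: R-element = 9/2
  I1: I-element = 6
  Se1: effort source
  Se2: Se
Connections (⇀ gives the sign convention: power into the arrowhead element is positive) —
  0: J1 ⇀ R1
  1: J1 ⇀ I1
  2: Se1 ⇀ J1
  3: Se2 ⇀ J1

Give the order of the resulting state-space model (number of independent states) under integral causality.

1  (I1 all integral)

#2 →J1  (Se1 fixes effort; stroke away)
#3 →J1  (Se2 fixes effort; stroke away)
#1 →I1  (I1 integral (f out))
#0 →J1  (common-f at J1 fixed by 1)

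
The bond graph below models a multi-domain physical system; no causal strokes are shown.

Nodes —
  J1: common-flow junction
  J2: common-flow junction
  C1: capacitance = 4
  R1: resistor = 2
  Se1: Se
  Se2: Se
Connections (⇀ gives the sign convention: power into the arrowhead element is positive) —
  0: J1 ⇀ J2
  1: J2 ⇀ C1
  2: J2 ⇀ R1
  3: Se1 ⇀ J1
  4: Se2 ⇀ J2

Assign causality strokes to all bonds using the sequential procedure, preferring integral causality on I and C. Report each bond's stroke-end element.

β0 stroke→J2
β1 stroke→J2
β2 stroke→R1
β3 stroke→J1
β4 stroke→J2

b3 stroke at J1  (Se1: effort source, stroke at far end)
b4 stroke at J2  (Se2: effort source, stroke at far end)
b0 stroke at J2  (only one flow-in slot at J1)
b1 stroke at J2  (C1 outputs effort q/C1)
b2 stroke at R1  (only one flow-in slot at J2)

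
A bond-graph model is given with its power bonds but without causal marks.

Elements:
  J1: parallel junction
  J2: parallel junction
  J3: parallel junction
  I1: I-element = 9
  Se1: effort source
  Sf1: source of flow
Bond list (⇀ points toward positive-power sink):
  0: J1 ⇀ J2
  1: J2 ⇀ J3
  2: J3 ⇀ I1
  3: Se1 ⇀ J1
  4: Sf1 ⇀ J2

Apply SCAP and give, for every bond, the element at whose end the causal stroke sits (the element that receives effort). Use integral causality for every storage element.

β3 |J1  (Se1: effort source, stroke at far end)
β4 |Sf1  (Sf1 fixes flow; stroke at Sf1)
β0 |J2  (J1 effort already set via bond 3)
β1 |J3  (0-jn J2 has e-setter on 0)
β2 |I1  (0-jn J3 has e-setter on 1)

b0 →J2
b1 →J3
b2 →I1
b3 →J1
b4 →Sf1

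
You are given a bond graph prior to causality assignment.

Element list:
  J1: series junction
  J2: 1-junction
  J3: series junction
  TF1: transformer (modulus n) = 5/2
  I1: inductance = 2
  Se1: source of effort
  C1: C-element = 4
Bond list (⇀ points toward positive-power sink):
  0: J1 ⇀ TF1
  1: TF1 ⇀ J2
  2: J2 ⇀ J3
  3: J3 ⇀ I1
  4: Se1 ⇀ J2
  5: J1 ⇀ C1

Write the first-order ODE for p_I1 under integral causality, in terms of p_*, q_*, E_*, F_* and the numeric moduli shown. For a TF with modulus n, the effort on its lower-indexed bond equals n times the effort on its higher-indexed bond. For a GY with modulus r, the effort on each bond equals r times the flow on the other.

β4 →J2  (Se1 fixes effort; stroke away)
β3 →I1  (I1: I, integral causality)
β2 →J3  (J3: bond 3 brought flow, rest push out)
β1 →J2  (J2 flow already set via bond 2)
β0 →TF1  (TF1: transformer flips bond 1)
β5 →J1  (J1 flow already set via bond 0)

dp_I1/dt = E_Se1 - q_C1/10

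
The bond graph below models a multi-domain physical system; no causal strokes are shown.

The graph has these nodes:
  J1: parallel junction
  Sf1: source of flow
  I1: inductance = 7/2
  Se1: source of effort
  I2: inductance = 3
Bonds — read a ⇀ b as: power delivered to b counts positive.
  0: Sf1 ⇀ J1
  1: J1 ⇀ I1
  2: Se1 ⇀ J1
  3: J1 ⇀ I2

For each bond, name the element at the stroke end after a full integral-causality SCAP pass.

β0 →Sf1
β1 →I1
β2 →J1
β3 →I2

β0 |Sf1  (Sf1 fixes flow; stroke at Sf1)
β2 |J1  (Se1: effort source, stroke at far end)
β1 |I1  (J1 effort already set via bond 2)
β3 |I2  (J1: bond 2 brought effort, rest push out)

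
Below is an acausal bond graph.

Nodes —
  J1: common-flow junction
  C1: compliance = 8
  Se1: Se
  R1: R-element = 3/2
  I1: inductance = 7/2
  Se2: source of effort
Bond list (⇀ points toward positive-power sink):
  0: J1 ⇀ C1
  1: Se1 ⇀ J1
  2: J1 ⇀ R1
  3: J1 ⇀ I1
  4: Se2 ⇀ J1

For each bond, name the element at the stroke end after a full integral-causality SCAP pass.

bond 0 stroke at J1
bond 1 stroke at J1
bond 2 stroke at J1
bond 3 stroke at I1
bond 4 stroke at J1

#1 stroke→J1  (Se1 (Se) sets effort on bond)
#4 stroke→J1  (Se2: effort source, stroke at far end)
#0 stroke→J1  (C1: C, integral causality)
#3 stroke→I1  (I1 outputs flow p/I1)
#2 stroke→J1  (J1 flow already set via bond 3)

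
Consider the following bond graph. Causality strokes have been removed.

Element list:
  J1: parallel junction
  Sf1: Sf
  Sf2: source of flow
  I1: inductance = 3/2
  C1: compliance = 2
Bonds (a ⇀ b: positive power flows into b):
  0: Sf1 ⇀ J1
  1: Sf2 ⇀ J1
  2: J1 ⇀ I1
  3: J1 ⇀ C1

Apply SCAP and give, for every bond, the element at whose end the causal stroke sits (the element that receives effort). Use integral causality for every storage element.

β0 stroke at Sf1  (source Sf1 imposes f)
β1 stroke at Sf2  (Sf2 fixes flow; stroke at Sf2)
β2 stroke at I1  (prefer integral on I1)
β3 stroke at J1  (closing 0-jn rule on J1)

#0 stroke at Sf1
#1 stroke at Sf2
#2 stroke at I1
#3 stroke at J1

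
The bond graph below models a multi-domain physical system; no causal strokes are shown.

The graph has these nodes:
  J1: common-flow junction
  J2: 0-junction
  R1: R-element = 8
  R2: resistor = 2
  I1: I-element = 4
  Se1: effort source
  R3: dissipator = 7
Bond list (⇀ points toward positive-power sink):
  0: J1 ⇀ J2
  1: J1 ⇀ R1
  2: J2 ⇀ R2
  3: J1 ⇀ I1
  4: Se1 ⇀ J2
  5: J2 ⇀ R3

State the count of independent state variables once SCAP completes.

b4 stroke at J2  (Se1: effort source, stroke at far end)
b0 stroke at J1  (J2: bond 4 brought effort, rest push out)
b2 stroke at R2  (J2: bond 4 brought effort, rest push out)
b5 stroke at R3  (J2 effort already set via bond 4)
b3 stroke at I1  (I1 outputs flow p/I1)
b1 stroke at J1  (J1: bond 3 brought flow, rest push out)

1  (I1 all integral)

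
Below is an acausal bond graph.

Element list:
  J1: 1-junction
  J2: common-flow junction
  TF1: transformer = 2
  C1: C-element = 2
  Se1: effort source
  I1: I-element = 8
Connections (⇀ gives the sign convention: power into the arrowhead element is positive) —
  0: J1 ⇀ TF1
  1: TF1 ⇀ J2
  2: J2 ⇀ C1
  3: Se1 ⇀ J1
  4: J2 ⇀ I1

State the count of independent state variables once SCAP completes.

2  (C1, I1 all integral)

b3 →J1  (Se1 fixes effort; stroke away)
b0 →TF1  (J1 needs exactly one f-in)
b1 →J2  (TF1: transformer flips bond 0)
b2 →J2  (C1: C, integral causality)
b4 →I1  (closing 1-jn rule on J2)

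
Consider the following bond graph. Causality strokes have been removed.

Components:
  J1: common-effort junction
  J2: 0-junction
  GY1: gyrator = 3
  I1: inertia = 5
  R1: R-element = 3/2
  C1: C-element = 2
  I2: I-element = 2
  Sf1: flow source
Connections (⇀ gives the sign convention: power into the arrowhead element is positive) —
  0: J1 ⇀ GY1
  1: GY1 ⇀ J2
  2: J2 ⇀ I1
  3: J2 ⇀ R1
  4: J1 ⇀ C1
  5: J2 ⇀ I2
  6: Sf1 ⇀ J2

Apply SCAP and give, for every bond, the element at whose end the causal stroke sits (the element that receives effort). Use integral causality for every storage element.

#0 stroke at GY1
#1 stroke at GY1
#2 stroke at I1
#3 stroke at J2
#4 stroke at J1
#5 stroke at I2
#6 stroke at Sf1

β6 stroke at Sf1  (Sf1 (Sf) sets flow on bond)
β2 stroke at I1  (prefer integral on I1)
β4 stroke at J1  (C1 integral (e out))
β0 stroke at GY1  (0-jn J1 has e-setter on 4)
β1 stroke at GY1  (GY1 both-in/both-out from 0)
β5 stroke at I2  (I2 outputs flow p/I2)
β3 stroke at J2  (J2: last free bond brings effort in)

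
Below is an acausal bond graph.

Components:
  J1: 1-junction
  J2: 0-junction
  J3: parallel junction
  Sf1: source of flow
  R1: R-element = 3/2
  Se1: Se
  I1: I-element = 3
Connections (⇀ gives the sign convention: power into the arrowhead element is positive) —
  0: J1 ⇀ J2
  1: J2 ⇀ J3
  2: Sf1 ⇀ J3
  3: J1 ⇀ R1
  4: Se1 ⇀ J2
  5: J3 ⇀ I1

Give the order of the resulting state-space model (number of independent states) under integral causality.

1  (I1 all integral)

b2 stroke→Sf1  (Sf1: flow source, stroke at near end)
b4 stroke→J2  (Se1 fixes effort; stroke away)
b0 stroke→J1  (J2: bond 4 brought effort, rest push out)
b1 stroke→J3  (0-jn J2 has e-setter on 4)
b5 stroke→I1  (J3 effort already set via bond 1)
b3 stroke→R1  (only one flow-in slot at J1)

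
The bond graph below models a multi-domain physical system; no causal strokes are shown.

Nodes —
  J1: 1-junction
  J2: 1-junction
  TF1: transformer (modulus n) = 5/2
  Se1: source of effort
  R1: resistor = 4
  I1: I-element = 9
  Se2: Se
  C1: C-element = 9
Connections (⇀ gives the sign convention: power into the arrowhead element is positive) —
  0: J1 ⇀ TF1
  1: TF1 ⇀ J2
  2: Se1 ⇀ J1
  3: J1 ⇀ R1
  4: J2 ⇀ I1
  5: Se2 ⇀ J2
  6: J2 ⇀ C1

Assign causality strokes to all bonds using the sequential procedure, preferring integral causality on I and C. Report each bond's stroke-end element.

b2 →J1  (Se1: effort source, stroke at far end)
b5 →J2  (Se2 (Se) sets effort on bond)
b4 →I1  (I1 integral (f out))
b1 →J2  (J2: bond 4 brought flow, rest push out)
b6 →J2  (common-f at J2 fixed by 4)
b0 →TF1  (TF TF1: opposite of bond 1)
b3 →J1  (common-f at J1 fixed by 0)

b0 |TF1
b1 |J2
b2 |J1
b3 |J1
b4 |I1
b5 |J2
b6 |J2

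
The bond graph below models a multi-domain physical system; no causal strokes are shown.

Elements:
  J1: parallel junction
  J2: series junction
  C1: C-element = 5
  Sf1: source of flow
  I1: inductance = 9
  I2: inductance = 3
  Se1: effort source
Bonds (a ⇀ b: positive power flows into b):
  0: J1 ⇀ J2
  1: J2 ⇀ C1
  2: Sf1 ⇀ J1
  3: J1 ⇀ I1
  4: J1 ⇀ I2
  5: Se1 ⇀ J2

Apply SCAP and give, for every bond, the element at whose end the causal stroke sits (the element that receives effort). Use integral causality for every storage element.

b2 →Sf1  (Sf1 fixes flow; stroke at Sf1)
b5 →J2  (Se1 (Se) sets effort on bond)
b1 →J2  (C1: C, integral causality)
b0 →J1  (J2: last free bond brings flow in)
b3 →I1  (J1: bond 0 brought effort, rest push out)
b4 →I2  (J1: bond 0 brought effort, rest push out)

#0 →J1
#1 →J2
#2 →Sf1
#3 →I1
#4 →I2
#5 →J2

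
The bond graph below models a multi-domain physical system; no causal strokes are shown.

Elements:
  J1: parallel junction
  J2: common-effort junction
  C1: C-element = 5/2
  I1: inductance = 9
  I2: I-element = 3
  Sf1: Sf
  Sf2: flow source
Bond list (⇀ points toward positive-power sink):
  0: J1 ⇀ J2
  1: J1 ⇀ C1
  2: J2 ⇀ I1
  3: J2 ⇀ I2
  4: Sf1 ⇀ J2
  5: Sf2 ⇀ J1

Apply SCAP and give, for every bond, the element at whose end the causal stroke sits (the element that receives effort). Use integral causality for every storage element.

bond 0 |J2
bond 1 |J1
bond 2 |I1
bond 3 |I2
bond 4 |Sf1
bond 5 |Sf2

β4 →Sf1  (Sf1 (Sf) sets flow on bond)
β5 →Sf2  (Sf2 (Sf) sets flow on bond)
β1 →J1  (C1: C, integral causality)
β0 →J2  (J1: bond 1 brought effort, rest push out)
β2 →I1  (J2: bond 0 brought effort, rest push out)
β3 →I2  (common-e at J2 fixed by 0)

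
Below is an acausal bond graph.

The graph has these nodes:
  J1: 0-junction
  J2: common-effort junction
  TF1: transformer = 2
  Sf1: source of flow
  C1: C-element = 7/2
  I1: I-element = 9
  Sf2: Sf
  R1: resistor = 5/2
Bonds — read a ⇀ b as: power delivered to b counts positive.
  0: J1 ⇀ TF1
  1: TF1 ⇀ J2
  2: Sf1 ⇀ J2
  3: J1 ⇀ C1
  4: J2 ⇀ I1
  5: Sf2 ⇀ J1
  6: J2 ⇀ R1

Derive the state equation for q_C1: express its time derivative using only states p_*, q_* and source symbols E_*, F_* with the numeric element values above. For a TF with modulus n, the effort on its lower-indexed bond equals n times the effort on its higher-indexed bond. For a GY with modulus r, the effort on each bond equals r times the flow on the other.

β2 stroke at Sf1  (Sf1 (Sf) sets flow on bond)
β5 stroke at Sf2  (source Sf2 imposes f)
β3 stroke at J1  (prefer integral on C1)
β0 stroke at TF1  (0-jn J1 has e-setter on 3)
β1 stroke at J2  (TF1: transformer flips bond 0)
β4 stroke at I1  (common-e at J2 fixed by 1)
β6 stroke at R1  (common-e at J2 fixed by 1)

dq_C1/dt = F_Sf1/2 + F_Sf2 - p_I1/18 - q_C1/35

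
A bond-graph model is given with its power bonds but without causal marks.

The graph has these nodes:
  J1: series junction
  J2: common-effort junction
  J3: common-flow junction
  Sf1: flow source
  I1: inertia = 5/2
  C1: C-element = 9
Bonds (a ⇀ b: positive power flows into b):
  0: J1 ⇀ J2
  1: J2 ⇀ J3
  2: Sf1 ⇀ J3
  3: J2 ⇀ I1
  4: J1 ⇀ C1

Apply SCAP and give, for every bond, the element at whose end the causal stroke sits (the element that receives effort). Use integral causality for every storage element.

bond 2 stroke→Sf1  (Sf1: flow source, stroke at near end)
bond 1 stroke→J3  (J3 flow already set via bond 2)
bond 3 stroke→I1  (prefer integral on I1)
bond 0 stroke→J2  (closing 0-jn rule on J2)
bond 4 stroke→J1  (1-jn J1 has f-setter on 0)

#0 →J2
#1 →J3
#2 →Sf1
#3 →I1
#4 →J1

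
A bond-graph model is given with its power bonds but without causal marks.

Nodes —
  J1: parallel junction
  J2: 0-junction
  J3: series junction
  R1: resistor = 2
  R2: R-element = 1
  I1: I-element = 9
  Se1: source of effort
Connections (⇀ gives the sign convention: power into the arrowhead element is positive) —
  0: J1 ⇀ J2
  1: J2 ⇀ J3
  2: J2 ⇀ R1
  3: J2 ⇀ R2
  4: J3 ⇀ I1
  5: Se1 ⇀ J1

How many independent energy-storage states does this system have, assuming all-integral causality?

1  (I1 all integral)

b5 |J1  (Se1 (Se) sets effort on bond)
b0 |J2  (common-e at J1 fixed by 5)
b1 |J3  (J2: bond 0 brought effort, rest push out)
b2 |R1  (J2 effort already set via bond 0)
b3 |R2  (J2: bond 0 brought effort, rest push out)
b4 |I1  (J3 needs exactly one f-in)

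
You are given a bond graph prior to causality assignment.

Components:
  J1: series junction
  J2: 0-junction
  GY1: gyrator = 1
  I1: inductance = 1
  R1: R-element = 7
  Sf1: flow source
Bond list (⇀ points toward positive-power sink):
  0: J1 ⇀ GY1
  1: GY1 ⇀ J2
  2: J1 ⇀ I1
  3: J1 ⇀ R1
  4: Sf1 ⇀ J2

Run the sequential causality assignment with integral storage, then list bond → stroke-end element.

#4 |Sf1  (Sf1 fixes flow; stroke at Sf1)
#1 |J2  (J2 needs exactly one e-in)
#0 |J1  (GY GY1: same side as bond 1)
#2 |I1  (I1: I, integral causality)
#3 |J1  (J1: bond 2 brought flow, rest push out)

bond 0 →J1
bond 1 →J2
bond 2 →I1
bond 3 →J1
bond 4 →Sf1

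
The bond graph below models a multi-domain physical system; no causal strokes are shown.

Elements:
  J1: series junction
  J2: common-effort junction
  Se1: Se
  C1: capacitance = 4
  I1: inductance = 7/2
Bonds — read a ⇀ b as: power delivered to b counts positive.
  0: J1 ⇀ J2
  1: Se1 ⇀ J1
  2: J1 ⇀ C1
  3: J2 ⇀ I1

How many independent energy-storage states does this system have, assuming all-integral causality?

b1 stroke→J1  (Se1 fixes effort; stroke away)
b2 stroke→J1  (C1 outputs effort q/C1)
b0 stroke→J2  (only one flow-in slot at J1)
b3 stroke→I1  (0-jn J2 has e-setter on 0)

2  (C1, I1 all integral)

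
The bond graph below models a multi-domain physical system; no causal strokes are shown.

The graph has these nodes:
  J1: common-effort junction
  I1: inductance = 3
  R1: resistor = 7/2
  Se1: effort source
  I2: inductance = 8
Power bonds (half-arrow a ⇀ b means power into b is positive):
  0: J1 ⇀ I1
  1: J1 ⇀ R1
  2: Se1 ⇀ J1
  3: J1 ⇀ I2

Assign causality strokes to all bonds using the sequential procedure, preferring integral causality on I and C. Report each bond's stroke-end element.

b0 stroke→I1
b1 stroke→R1
b2 stroke→J1
b3 stroke→I2

b2 stroke→J1  (Se1: effort source, stroke at far end)
b0 stroke→I1  (0-jn J1 has e-setter on 2)
b1 stroke→R1  (J1: bond 2 brought effort, rest push out)
b3 stroke→I2  (J1: bond 2 brought effort, rest push out)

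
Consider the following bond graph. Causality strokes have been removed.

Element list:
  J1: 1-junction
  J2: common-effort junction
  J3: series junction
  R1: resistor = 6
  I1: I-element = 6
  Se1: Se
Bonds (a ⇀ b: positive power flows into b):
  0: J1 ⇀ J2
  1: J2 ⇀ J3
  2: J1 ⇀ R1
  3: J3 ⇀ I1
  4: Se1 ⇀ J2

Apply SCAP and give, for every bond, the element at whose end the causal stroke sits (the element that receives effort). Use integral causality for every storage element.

b0 →J1
b1 →J3
b2 →R1
b3 →I1
b4 →J2

#4 |J2  (Se1 fixes effort; stroke away)
#0 |J1  (J2 effort already set via bond 4)
#1 |J3  (0-jn J2 has e-setter on 4)
#3 |I1  (J3: last free bond brings flow in)
#2 |R1  (J1: last free bond brings flow in)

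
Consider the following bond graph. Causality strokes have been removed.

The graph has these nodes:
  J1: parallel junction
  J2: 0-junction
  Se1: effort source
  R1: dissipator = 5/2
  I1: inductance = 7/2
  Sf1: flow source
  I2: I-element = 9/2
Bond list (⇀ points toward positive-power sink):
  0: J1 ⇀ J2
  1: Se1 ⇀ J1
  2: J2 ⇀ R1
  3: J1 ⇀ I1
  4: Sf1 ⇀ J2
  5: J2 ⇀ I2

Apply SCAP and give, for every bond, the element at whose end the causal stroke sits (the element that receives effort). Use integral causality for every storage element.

b0 stroke→J2
b1 stroke→J1
b2 stroke→R1
b3 stroke→I1
b4 stroke→Sf1
b5 stroke→I2

b1 stroke→J1  (Se1 fixes effort; stroke away)
b4 stroke→Sf1  (Sf1 (Sf) sets flow on bond)
b0 stroke→J2  (0-jn J1 has e-setter on 1)
b3 stroke→I1  (0-jn J1 has e-setter on 1)
b2 stroke→R1  (J2: bond 0 brought effort, rest push out)
b5 stroke→I2  (common-e at J2 fixed by 0)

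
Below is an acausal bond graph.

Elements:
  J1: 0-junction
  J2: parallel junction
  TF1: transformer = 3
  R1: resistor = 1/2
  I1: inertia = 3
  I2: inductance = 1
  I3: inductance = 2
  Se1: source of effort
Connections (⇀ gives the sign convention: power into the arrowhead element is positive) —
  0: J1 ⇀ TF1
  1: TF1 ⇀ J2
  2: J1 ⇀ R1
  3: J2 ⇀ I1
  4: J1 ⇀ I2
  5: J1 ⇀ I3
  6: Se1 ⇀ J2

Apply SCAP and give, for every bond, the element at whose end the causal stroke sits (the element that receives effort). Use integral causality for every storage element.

b6 stroke→J2  (source Se1 imposes e)
b1 stroke→TF1  (J2: bond 6 brought effort, rest push out)
b3 stroke→I1  (common-e at J2 fixed by 6)
b0 stroke→J1  (TF1: transformer flips bond 1)
b2 stroke→R1  (J1 effort already set via bond 0)
b4 stroke→I2  (J1 effort already set via bond 0)
b5 stroke→I3  (J1: bond 0 brought effort, rest push out)

b0 |J1
b1 |TF1
b2 |R1
b3 |I1
b4 |I2
b5 |I3
b6 |J2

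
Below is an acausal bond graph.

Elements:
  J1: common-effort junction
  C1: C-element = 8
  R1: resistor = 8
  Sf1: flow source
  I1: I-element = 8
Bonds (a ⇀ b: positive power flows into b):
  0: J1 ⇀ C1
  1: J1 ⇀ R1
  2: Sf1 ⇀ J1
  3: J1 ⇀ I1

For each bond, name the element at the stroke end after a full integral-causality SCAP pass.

#2 stroke→Sf1  (Sf1 (Sf) sets flow on bond)
#0 stroke→J1  (C1 integral (e out))
#1 stroke→R1  (J1 effort already set via bond 0)
#3 stroke→I1  (0-jn J1 has e-setter on 0)

b0 |J1
b1 |R1
b2 |Sf1
b3 |I1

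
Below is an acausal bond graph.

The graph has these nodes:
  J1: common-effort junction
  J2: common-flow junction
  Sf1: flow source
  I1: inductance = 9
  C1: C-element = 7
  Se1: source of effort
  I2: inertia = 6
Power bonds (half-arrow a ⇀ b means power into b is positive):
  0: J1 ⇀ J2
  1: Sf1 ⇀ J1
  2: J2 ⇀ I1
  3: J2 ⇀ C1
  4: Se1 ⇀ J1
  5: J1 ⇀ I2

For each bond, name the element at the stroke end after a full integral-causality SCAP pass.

#0 stroke at J2
#1 stroke at Sf1
#2 stroke at I1
#3 stroke at J2
#4 stroke at J1
#5 stroke at I2

#1 |Sf1  (Sf1: flow source, stroke at near end)
#4 |J1  (Se1 (Se) sets effort on bond)
#0 |J2  (common-e at J1 fixed by 4)
#5 |I2  (J1: bond 4 brought effort, rest push out)
#2 |I1  (I1: I, integral causality)
#3 |J2  (J2 flow already set via bond 2)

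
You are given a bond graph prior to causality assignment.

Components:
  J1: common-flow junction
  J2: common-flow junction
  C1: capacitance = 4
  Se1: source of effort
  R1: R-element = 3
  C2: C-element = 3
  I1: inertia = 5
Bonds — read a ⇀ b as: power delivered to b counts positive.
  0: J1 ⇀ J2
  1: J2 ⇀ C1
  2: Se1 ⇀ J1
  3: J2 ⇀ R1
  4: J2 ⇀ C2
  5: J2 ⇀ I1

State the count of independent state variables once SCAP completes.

b2 stroke at J1  (Se1 fixes effort; stroke away)
b0 stroke at J2  (only one flow-in slot at J1)
b1 stroke at J2  (prefer integral on C1)
b4 stroke at J2  (C2 outputs effort q/C2)
b5 stroke at I1  (I1 outputs flow p/I1)
b3 stroke at J2  (J2: bond 5 brought flow, rest push out)

3  (C1, C2, I1 all integral)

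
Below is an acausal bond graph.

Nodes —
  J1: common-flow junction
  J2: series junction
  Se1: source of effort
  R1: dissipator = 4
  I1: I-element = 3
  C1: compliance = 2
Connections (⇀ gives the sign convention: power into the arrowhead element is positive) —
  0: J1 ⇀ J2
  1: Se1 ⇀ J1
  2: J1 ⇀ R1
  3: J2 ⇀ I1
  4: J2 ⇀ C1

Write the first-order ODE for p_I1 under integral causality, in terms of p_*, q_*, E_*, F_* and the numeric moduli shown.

dp_I1/dt = E_Se1 - 4*p_I1/3 - q_C1/2

bond 1 stroke at J1  (source Se1 imposes e)
bond 3 stroke at I1  (prefer integral on I1)
bond 0 stroke at J2  (J2: bond 3 brought flow, rest push out)
bond 4 stroke at J2  (J2 flow already set via bond 3)
bond 2 stroke at J1  (J1: bond 0 brought flow, rest push out)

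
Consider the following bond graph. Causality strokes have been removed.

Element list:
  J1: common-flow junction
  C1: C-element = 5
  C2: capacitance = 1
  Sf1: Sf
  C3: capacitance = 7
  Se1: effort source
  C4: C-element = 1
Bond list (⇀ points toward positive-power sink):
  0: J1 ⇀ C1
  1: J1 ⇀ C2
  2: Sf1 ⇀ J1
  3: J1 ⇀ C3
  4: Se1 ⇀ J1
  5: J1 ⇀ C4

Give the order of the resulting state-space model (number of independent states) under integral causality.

4  (C1, C2, C3, C4 all integral)

b2 |Sf1  (Sf1: flow source, stroke at near end)
b4 |J1  (Se1: effort source, stroke at far end)
b0 |J1  (1-jn J1 has f-setter on 2)
b1 |J1  (J1 flow already set via bond 2)
b3 |J1  (common-f at J1 fixed by 2)
b5 |J1  (J1: bond 2 brought flow, rest push out)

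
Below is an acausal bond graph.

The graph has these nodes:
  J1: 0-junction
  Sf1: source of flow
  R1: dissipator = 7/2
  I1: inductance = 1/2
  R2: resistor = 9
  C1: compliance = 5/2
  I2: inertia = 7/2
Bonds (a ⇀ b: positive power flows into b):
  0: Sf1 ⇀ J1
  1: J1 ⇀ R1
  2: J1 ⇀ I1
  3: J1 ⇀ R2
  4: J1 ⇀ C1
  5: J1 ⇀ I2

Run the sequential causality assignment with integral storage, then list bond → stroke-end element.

bond 0 stroke→Sf1  (source Sf1 imposes f)
bond 2 stroke→I1  (I1 outputs flow p/I1)
bond 4 stroke→J1  (C1 outputs effort q/C1)
bond 1 stroke→R1  (0-jn J1 has e-setter on 4)
bond 3 stroke→R2  (common-e at J1 fixed by 4)
bond 5 stroke→I2  (common-e at J1 fixed by 4)

b0 stroke→Sf1
b1 stroke→R1
b2 stroke→I1
b3 stroke→R2
b4 stroke→J1
b5 stroke→I2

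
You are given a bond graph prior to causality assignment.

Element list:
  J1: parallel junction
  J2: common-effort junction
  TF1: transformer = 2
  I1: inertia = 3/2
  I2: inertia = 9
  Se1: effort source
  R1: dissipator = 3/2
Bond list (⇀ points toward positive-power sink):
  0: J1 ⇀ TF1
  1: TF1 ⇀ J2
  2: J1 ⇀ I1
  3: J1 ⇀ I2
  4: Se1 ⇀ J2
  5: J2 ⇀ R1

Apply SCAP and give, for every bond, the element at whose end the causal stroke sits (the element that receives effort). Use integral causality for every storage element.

b4 |J2  (source Se1 imposes e)
b1 |TF1  (J2 effort already set via bond 4)
b5 |R1  (J2 effort already set via bond 4)
b0 |J1  (TF1 one-in-one-out from 1)
b2 |I1  (J1 effort already set via bond 0)
b3 |I2  (J1 effort already set via bond 0)

#0 stroke at J1
#1 stroke at TF1
#2 stroke at I1
#3 stroke at I2
#4 stroke at J2
#5 stroke at R1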